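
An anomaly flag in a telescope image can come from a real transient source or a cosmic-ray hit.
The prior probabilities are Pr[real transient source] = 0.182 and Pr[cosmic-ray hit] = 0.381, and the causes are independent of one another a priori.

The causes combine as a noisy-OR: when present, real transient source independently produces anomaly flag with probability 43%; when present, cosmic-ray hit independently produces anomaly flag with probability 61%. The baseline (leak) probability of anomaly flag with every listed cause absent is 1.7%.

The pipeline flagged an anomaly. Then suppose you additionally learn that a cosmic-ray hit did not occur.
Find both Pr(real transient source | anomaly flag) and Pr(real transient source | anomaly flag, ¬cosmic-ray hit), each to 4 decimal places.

Under noisy-OR, P(anomaly flag | causes) = 1 − (1−0.017)·∏(1−qᵢ) over the active causes.
For the numerator, keep only real transient source=true terms: 0.049535 + 0.054189 = 0.103724
Normalizer over all consistent configurations: 0.017×0.818×0.619 + 0.61663×0.818×0.381 + 0.43969×0.182×0.619 + 0.781479×0.182×0.381 = 0.304510
P(real transient source | anomaly flag) = 0.103724/0.304510 ≈ 0.3406

With the extra evidence:
For the numerator, keep only real transient source=true terms: 0.43969·0.182 = 0.080024
Denominator P(anomaly flag | ¬cosmic-ray hit): 0.017·0.818 + 0.43969·0.182 = 0.093930
Posterior = 0.080024 / 0.093930 ≈ 0.8520
With cosmic-ray hit excluded, real transient source must carry more of the explanatory weight for the anomaly flag.

Pr(real transient source | anomaly flag) ≈ 0.3406; Pr(real transient source | anomaly flag, ¬cosmic-ray hit) ≈ 0.8520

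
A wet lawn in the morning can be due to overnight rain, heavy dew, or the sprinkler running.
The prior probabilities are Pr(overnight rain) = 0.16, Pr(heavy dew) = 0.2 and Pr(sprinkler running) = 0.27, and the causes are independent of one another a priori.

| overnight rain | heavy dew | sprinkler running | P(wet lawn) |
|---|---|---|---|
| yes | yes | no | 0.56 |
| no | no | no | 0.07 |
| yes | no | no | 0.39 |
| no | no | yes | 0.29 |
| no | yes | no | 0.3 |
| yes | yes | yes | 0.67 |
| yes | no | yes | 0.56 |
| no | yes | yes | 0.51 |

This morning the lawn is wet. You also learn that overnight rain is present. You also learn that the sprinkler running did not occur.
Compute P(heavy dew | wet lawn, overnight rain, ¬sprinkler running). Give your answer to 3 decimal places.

P(heavy dew | wet lawn, overnight rain, ¬sprinkler running) ≈ 0.264

For the numerator, keep only heavy dew=true terms: 0.56·0.2 = 0.112000
The normalizing constant is 0.39·0.8 + 0.56·0.2 = 0.424000
Posterior = 0.112000 / 0.424000 ≈ 0.264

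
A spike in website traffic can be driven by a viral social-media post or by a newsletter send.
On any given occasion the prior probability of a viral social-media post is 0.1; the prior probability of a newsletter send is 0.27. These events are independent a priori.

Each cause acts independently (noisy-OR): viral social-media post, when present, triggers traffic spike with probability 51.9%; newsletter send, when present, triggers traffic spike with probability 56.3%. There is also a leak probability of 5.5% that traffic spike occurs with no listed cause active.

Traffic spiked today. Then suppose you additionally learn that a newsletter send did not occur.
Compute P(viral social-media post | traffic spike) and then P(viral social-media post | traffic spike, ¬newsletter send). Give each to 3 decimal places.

Under noisy-OR, P(traffic spike | causes) = 1 − (1−0.055)·∏(1−qᵢ) over the active causes.
Sum P(traffic spike|·) weighted by the priors over the 4 (viral social-media post, newsletter send) configurations:
  P(traffic spike) = 0.055*0.9*0.73 + 0.587035*0.9*0.27 + 0.545455*0.1*0.73 + 0.801364*0.1*0.27
        = 0.036135 + 0.142650 + 0.039818 + 0.021637 = 0.240240
Configurations with viral social-media post contribute 0.061455, so
  P(viral social-media post | traffic spike) = 0.061455 / 0.240240 ≈ 0.256

Now condition on the additional information:
P(traffic spike | ¬newsletter send) = 0.055·0.9 + 0.545455·0.1 = 0.049500 + 0.054546 = 0.104046
Restricting to configurations with viral social-media post present: 0.545455·0.1 = 0.054546.
So P(viral social-media post | traffic spike, ¬newsletter send) = 0.054546/0.104046 ≈ 0.524.
Ruling out newsletter send raises the posterior on viral social-media post — the flip side of explaining away.

P(viral social-media post | traffic spike) ≈ 0.256; P(viral social-media post | traffic spike, ¬newsletter send) ≈ 0.524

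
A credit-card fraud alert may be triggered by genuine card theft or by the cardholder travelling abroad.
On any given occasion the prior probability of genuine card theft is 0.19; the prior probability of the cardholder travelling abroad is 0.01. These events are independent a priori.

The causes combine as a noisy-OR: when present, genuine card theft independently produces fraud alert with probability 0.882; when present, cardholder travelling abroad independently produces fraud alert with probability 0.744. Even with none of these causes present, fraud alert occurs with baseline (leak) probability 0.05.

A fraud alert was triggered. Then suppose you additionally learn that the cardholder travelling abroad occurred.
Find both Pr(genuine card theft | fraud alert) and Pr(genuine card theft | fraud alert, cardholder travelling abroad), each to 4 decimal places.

Pr(genuine card theft | fraud alert) ≈ 0.7851; Pr(genuine card theft | fraud alert, cardholder travelling abroad) ≈ 0.2314

Under noisy-OR, P(fraud alert | causes) = 1 − (1−0.05)·∏(1−qᵢ) over the active causes.
For the numerator, keep only genuine card theft=true terms: 0.167014 + 0.001845 = 0.168859
Denominator P(fraud alert): 0.05×0.81×0.99 + 0.7568×0.81×0.01 + 0.8879×0.19×0.99 + 0.971302×0.19×0.01 = 0.215084
Posterior = 0.168859 / 0.215084 ≈ 0.7851

Now also conditioning on cardholder travelling abroad=true:
Sum P(fraud alert|·) weighted by the priors over both values of genuine card theft:
  P(fraud alert | cardholder travelling abroad) = 0.7568·0.81 + 0.971302·0.19
        = 0.613008 + 0.184547 = 0.797555
The terms with genuine card theft present sum to 0.184547, so
  P(genuine card theft | fraud alert, cardholder travelling abroad) = 0.184547 / 0.797555 ≈ 0.2314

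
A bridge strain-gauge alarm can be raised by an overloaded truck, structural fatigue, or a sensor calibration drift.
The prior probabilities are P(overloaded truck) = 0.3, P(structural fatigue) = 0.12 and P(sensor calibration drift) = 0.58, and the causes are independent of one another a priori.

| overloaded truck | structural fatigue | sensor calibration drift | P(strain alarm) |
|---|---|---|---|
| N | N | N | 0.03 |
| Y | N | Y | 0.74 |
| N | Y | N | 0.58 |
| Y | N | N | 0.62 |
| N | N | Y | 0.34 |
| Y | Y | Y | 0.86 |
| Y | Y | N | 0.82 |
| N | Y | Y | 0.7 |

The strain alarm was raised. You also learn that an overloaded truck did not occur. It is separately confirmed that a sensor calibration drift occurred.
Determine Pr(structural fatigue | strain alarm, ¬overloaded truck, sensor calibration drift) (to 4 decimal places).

Sum P(strain alarm|·) weighted by the priors over both values of structural fatigue:
  P(strain alarm | ¬overloaded truck, sensor calibration drift) = 0.34·0.88 + 0.7·0.12
        = 0.299200 + 0.084000 = 0.383200
Keeping only the structural fatigue-present terms gives 0.084000, so
  P(structural fatigue | strain alarm, ¬overloaded truck, sensor calibration drift) = 0.084000 / 0.383200 ≈ 0.2192

Pr(structural fatigue | strain alarm, ¬overloaded truck, sensor calibration drift) ≈ 0.2192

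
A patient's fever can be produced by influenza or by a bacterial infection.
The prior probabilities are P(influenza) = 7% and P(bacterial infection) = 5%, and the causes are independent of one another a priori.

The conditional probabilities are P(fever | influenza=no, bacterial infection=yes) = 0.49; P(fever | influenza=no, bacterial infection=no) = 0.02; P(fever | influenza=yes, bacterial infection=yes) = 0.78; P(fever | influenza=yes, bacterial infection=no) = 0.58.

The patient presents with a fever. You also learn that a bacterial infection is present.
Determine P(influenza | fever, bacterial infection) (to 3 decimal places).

P(fever | bacterial infection) = 0.49·0.93 + 0.78·0.07 = 0.455700 + 0.054600 = 0.510300
Of this, 0.054600 comes from 0.78·0.07 (the influenza=true cases).
Hence the posterior is 0.054600/0.510300 ≈ 0.107.

P(influenza | fever, bacterial infection) ≈ 0.107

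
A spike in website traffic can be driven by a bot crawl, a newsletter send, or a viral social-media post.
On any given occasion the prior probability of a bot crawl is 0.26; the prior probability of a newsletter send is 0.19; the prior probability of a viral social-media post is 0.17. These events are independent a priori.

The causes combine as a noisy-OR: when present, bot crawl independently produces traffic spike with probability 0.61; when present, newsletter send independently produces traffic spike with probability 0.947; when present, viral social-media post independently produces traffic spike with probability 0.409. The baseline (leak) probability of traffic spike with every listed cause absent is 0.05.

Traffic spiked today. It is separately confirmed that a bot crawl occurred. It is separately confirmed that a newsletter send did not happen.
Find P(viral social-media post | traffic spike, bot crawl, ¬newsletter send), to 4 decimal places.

P(viral social-media post | traffic spike, bot crawl, ¬newsletter send) ≈ 0.2026

Under noisy-OR, P(traffic spike | causes) = 1 − (1−0.05)·∏(1−qᵢ) over the active causes.
P(traffic spike | bot crawl, ¬newsletter send) = 0.6295×0.83 + 0.781035×0.17 = 0.522485 + 0.132776 = 0.655261
The viral social-media post-present share is 0.781035×0.17 = 0.132776.
So P(viral social-media post | traffic spike, bot crawl, ¬newsletter send) = 0.132776/0.655261 ≈ 0.2026.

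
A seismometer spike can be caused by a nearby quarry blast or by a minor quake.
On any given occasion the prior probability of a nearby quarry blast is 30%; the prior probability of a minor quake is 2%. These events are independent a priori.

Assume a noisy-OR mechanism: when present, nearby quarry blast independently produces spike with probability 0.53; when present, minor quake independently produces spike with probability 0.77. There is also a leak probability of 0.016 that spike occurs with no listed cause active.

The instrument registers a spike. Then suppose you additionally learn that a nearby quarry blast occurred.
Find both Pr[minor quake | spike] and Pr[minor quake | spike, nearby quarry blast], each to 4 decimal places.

Pr[minor quake | spike] ≈ 0.0874; Pr[minor quake | spike, nearby quarry blast] ≈ 0.0328

Under noisy-OR, P(spike | causes) = 1 − (1−0.016)·∏(1−qᵢ) over the active causes.
Weight on minor quake=true, given the evidence: 0.010832 + 0.005362 = 0.016194
Denominator P(spike): 0.016·0.7·0.98 + 0.77368·0.7·0.02 + 0.53752·0.3·0.98 + 0.89363·0.3·0.02 = 0.185201
Posterior = 0.016194 / 0.185201 ≈ 0.0874

Now condition on the additional information:
By total probability over both values of minor quake:
  P(spike | nearby quarry blast) = 0.53752×0.98 + 0.89363×0.02
        = 0.526770 + 0.017873 = 0.544643
Keeping only the minor quake-present terms gives 0.017873, so
  P(minor quake | spike, nearby quarry blast) = 0.017873 / 0.544643 ≈ 0.0328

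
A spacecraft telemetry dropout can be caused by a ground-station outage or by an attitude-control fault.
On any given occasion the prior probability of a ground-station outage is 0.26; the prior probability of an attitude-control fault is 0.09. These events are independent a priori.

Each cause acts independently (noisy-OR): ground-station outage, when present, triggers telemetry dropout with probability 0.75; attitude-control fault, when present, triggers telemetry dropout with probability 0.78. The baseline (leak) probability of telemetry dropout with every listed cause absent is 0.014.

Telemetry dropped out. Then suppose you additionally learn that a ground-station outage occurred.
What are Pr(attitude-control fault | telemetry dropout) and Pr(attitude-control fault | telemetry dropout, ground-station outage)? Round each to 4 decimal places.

Under noisy-OR, P(telemetry dropout | causes) = 1 − (1−0.014)·∏(1−qᵢ) over the active causes.
Numerator (weight on configurations with attitude-control fault): 0.052153 + 0.022131 = 0.074284
The normalizing constant is 0.014·0.74·0.91 + 0.78308·0.74·0.09 + 0.7535·0.26·0.91 + 0.94577·0.26·0.09 = 0.261990
Posterior = 0.074284 / 0.261990 ≈ 0.2835

With the extra evidence:
For the numerator, keep only attitude-control fault=true terms: 0.94577*0.09 = 0.085119
The normalizing constant is 0.7535*0.91 + 0.94577*0.09 = 0.770804
Posterior = 0.085119 / 0.770804 ≈ 0.1104
Conditioning on ground-station outage lowers the posterior on attitude-control fault: the classic explaining-away effect in a common-effect structure.

Pr(attitude-control fault | telemetry dropout) ≈ 0.2835; Pr(attitude-control fault | telemetry dropout, ground-station outage) ≈ 0.1104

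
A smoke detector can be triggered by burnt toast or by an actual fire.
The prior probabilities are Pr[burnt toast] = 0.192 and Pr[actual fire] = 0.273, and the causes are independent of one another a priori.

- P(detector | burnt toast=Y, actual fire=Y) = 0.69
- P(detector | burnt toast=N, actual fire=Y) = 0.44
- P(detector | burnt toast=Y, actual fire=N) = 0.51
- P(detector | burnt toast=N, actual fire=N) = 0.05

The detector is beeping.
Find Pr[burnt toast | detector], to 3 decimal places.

Numerator (weight on configurations with burnt toast): 0.071188 + 0.036167 = 0.107355
The normalizing constant is 0.05×0.808×0.727 + 0.44×0.808×0.273 + 0.51×0.192×0.727 + 0.69×0.192×0.273 = 0.233783
P(burnt toast | detector) = 0.107355/0.233783 ≈ 0.459

Pr[burnt toast | detector] ≈ 0.459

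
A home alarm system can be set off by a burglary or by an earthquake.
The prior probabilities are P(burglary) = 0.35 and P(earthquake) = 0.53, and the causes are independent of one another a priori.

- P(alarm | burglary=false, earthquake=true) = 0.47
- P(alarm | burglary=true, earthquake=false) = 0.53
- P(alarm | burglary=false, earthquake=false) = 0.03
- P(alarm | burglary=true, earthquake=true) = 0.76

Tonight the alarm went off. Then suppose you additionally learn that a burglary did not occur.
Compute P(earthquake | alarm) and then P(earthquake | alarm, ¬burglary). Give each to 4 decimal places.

Sum P(alarm|·) weighted by the priors over the 4 (burglary, earthquake) configurations:
  P(alarm) = 0.03·0.65·0.47 + 0.47·0.65·0.53 + 0.53·0.35·0.47 + 0.76·0.35·0.53
        = 0.009165 + 0.161915 + 0.087185 + 0.140980 = 0.399245
The terms with earthquake present sum to 0.302895, so
  P(earthquake | alarm) = 0.302895 / 0.399245 ≈ 0.7587

With the extra evidence:
Sum P(alarm|·) weighted by the priors over both values of earthquake:
  P(alarm | ¬burglary) = 0.03×0.47 + 0.47×0.53
        = 0.014100 + 0.249100 = 0.263200
The terms with earthquake present sum to 0.249100, so
  P(earthquake | alarm, ¬burglary) = 0.249100 / 0.263200 ≈ 0.9464
Ruling out burglary raises the posterior on earthquake — the flip side of explaining away.

P(earthquake | alarm) ≈ 0.7587; P(earthquake | alarm, ¬burglary) ≈ 0.9464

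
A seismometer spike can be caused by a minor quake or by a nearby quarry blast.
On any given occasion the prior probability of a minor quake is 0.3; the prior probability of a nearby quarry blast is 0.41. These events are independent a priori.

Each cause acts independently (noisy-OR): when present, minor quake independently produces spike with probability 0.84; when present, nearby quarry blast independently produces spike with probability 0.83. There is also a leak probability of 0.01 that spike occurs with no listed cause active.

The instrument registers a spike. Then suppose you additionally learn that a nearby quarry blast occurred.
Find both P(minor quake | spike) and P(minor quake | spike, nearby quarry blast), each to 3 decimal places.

Under noisy-OR, P(spike | causes) = 1 − (1−0.01)·∏(1−qᵢ) over the active causes.
Numerator (weight on configurations with minor quake): 0.148963 + 0.119688 = 0.268651
Denominator P(spike): 0.01×0.7×0.59 + 0.8317×0.7×0.41 + 0.8416×0.3×0.59 + 0.973072×0.3×0.41 = 0.511479
P(minor quake | spike) = 0.268651/0.511479 ≈ 0.525

With the extra evidence:
P(spike | nearby quarry blast) = 0.8317*0.7 + 0.973072*0.3 = 0.582190 + 0.291922 = 0.874112
The minor quake-present share is 0.973072*0.3 = 0.291922.
Hence the posterior is 0.291922/0.874112 ≈ 0.334.
— nearby quarry blast explains away the evidence for minor quake.

P(minor quake | spike) ≈ 0.525; P(minor quake | spike, nearby quarry blast) ≈ 0.334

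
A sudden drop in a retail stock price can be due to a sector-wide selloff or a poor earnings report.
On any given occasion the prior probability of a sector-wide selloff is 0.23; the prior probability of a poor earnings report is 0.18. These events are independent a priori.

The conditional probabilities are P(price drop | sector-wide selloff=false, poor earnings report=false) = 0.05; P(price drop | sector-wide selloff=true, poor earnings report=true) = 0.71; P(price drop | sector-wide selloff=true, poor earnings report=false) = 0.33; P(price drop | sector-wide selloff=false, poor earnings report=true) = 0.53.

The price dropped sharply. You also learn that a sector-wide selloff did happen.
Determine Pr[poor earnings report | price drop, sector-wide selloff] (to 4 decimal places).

Pr[poor earnings report | price drop, sector-wide selloff] ≈ 0.3208

For the numerator, keep only poor earnings report=true terms: 0.71*0.18 = 0.127800
Denominator P(price drop | sector-wide selloff): 0.33*0.82 + 0.71*0.18 = 0.398400
Posterior = 0.127800 / 0.398400 ≈ 0.3208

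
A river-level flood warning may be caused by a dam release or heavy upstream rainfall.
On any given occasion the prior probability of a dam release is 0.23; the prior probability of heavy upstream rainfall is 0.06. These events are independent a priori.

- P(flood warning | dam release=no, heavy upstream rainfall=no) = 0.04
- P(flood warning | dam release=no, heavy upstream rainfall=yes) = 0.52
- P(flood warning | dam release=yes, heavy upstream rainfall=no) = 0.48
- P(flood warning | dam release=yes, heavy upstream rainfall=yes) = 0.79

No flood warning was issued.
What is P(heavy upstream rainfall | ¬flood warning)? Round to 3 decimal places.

P(¬flood warning) = 0.96*0.77*0.94 + 0.48*0.77*0.06 + 0.52*0.23*0.94 + 0.21*0.23*0.06 = 0.694848 + 0.022176 + 0.112424 + 0.002898 = 0.832346
Restricting to configurations with heavy upstream rainfall present: 0.022176 + 0.002898 = 0.025074.
Hence the posterior is 0.025074/0.832346 ≈ 0.030.

P(heavy upstream rainfall | ¬flood warning) ≈ 0.030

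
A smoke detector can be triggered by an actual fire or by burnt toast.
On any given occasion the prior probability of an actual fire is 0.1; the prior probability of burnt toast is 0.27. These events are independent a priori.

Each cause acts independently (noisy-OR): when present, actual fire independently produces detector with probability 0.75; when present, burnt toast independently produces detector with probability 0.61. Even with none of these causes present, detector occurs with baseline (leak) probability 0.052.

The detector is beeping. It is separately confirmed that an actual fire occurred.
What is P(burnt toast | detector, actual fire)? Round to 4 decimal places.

P(burnt toast | detector, actual fire) ≈ 0.3055

Under noisy-OR, P(detector | causes) = 1 − (1−0.052)·∏(1−qᵢ) over the active causes.
P(detector | actual fire) = 0.763×0.73 + 0.90757×0.27 = 0.556990 + 0.245044 = 0.802034
The burnt toast-present share is 0.90757×0.27 = 0.245044.
Hence the posterior is 0.245044/0.802034 ≈ 0.3055.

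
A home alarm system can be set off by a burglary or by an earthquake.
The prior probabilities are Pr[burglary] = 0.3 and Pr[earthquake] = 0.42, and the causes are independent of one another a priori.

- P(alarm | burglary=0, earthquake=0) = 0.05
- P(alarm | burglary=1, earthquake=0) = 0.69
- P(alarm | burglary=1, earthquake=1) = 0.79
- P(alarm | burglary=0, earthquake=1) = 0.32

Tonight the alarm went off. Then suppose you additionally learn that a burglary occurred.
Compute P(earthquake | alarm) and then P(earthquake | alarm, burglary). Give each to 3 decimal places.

Weight on earthquake=true, given the evidence: 0.094080 + 0.099540 = 0.193620
The normalizing constant is 0.05×0.7×0.58 + 0.32×0.7×0.42 + 0.69×0.3×0.58 + 0.79×0.3×0.42 = 0.333980
Posterior = 0.193620 / 0.333980 ≈ 0.580

Now also conditioning on burglary=true:
P(alarm | burglary) = 0.69*0.58 + 0.79*0.42 = 0.400200 + 0.331800 = 0.732000
Of this, 0.331800 comes from 0.79*0.42 (the earthquake=true cases).
Hence the posterior is 0.331800/0.732000 ≈ 0.453.
— burglary explains away the evidence for earthquake.

P(earthquake | alarm) ≈ 0.580; P(earthquake | alarm, burglary) ≈ 0.453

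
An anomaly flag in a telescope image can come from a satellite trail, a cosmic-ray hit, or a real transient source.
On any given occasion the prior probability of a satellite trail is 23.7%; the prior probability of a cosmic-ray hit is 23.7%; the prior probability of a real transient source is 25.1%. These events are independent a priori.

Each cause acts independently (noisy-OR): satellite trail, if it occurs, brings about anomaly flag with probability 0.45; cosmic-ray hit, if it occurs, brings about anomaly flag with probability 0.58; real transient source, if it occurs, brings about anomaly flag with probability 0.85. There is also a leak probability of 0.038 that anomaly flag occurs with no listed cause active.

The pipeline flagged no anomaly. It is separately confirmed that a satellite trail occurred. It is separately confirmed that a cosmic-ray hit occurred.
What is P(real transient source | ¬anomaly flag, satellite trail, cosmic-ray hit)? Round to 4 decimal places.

P(real transient source | ¬anomaly flag, satellite trail, cosmic-ray hit) ≈ 0.0479

Under noisy-OR, P(anomaly flag | causes) = 1 − (1−0.038)·∏(1−qᵢ) over the active causes.
Enumerate both values of real transient source and weight by the priors:
  P(¬anomaly flag | satellite trail, cosmic-ray hit) = 0.222222*0.749 + 0.033333*0.251
        = 0.166444 + 0.008367 = 0.174811
The terms with real transient source present sum to 0.008367, so
  P(real transient source | ¬anomaly flag, satellite trail, cosmic-ray hit) = 0.008367 / 0.174811 ≈ 0.0479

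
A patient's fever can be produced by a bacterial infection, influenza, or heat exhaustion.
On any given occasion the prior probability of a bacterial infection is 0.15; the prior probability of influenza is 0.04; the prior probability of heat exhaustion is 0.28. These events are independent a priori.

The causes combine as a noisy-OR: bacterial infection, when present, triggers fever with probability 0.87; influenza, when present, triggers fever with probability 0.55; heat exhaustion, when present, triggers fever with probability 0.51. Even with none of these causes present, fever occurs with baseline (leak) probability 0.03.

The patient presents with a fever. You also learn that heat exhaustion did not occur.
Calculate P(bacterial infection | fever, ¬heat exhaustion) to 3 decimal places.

Under noisy-OR, P(fever | causes) = 1 − (1−0.03)·∏(1−qᵢ) over the active causes.
Sum P(fever|·) weighted by the priors over the 4 (bacterial infection, influenza) configurations:
  P(fever | ¬heat exhaustion) = 0.03×0.85×0.96 + 0.5635×0.85×0.04 + 0.8739×0.15×0.96 + 0.943255×0.15×0.04
        = 0.024480 + 0.019159 + 0.125842 + 0.005660 = 0.175141
Keeping only the bacterial infection-present terms gives 0.131502, so
  P(bacterial infection | fever, ¬heat exhaustion) = 0.131502 / 0.175141 ≈ 0.751

P(bacterial infection | fever, ¬heat exhaustion) ≈ 0.751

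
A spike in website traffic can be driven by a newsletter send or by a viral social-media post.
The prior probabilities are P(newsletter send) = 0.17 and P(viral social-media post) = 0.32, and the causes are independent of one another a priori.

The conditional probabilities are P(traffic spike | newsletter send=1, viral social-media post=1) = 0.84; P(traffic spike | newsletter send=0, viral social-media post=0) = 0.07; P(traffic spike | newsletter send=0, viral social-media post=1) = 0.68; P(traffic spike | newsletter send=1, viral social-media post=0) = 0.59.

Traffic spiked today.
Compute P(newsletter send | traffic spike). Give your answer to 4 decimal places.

P(newsletter send | traffic spike) ≈ 0.3410

For the numerator, keep only newsletter send=true terms: 0.068204 + 0.045696 = 0.113900
Normalizer over all consistent configurations: 0.07*0.83*0.68 + 0.68*0.83*0.32 + 0.59*0.17*0.68 + 0.84*0.17*0.32 = 0.334016
P(newsletter send | traffic spike) = 0.113900/0.334016 ≈ 0.3410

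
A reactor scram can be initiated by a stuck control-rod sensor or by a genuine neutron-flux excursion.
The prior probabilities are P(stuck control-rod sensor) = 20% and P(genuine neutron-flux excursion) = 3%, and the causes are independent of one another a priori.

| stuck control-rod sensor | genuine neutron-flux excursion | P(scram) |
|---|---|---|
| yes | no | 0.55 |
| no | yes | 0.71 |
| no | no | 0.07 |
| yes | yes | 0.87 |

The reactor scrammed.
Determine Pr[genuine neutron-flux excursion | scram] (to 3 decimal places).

Pr[genuine neutron-flux excursion | scram] ≈ 0.121

P(scram) = 0.07×0.8×0.97 + 0.71×0.8×0.03 + 0.55×0.2×0.97 + 0.87×0.2×0.03 = 0.054320 + 0.017040 + 0.106700 + 0.005220 = 0.183280
The genuine neutron-flux excursion-present share is 0.017040 + 0.005220 = 0.022260.
P(genuine neutron-flux excursion | scram) = 0.022260 / 0.183280 ≈ 0.121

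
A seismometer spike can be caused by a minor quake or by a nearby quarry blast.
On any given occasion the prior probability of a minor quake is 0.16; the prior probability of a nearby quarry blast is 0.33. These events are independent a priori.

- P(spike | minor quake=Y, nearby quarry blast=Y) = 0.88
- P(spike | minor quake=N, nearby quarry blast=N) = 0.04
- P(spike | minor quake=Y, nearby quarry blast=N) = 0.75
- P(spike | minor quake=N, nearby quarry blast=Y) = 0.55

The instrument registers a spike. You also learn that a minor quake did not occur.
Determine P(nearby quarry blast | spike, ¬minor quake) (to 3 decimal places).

Weight on nearby quarry blast=true, given the evidence: 0.55·0.33 = 0.181500
The normalizing constant is 0.04·0.67 + 0.55·0.33 = 0.208300
Posterior = 0.181500 / 0.208300 ≈ 0.871

P(nearby quarry blast | spike, ¬minor quake) ≈ 0.871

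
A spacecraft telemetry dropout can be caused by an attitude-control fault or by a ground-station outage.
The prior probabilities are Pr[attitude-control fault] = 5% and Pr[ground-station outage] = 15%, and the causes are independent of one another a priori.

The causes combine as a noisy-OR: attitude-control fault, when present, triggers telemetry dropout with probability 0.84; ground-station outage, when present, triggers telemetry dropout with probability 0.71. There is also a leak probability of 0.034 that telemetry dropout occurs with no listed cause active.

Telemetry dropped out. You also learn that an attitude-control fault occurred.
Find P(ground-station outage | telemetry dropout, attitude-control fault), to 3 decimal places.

P(ground-station outage | telemetry dropout, attitude-control fault) ≈ 0.166

Under noisy-OR, P(telemetry dropout | causes) = 1 − (1−0.034)·∏(1−qᵢ) over the active causes.
By total probability over both values of ground-station outage:
  P(telemetry dropout | attitude-control fault) = 0.84544*0.85 + 0.955178*0.15
        = 0.718624 + 0.143277 = 0.861901
The terms with ground-station outage present sum to 0.143277, so
  P(ground-station outage | telemetry dropout, attitude-control fault) = 0.143277 / 0.861901 ≈ 0.166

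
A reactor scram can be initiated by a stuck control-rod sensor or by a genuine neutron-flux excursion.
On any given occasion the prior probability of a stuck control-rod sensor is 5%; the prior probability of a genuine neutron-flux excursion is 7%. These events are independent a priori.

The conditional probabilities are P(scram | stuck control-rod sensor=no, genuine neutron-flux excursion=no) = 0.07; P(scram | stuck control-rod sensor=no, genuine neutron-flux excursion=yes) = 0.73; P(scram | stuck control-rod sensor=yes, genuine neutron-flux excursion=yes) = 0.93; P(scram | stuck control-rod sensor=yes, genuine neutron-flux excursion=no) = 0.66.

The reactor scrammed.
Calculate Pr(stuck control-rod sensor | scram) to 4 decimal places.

Pr(stuck control-rod sensor | scram) ≈ 0.2352

P(scram) = 0.07×0.95×0.93 + 0.73×0.95×0.07 + 0.66×0.05×0.93 + 0.93×0.05×0.07 = 0.061845 + 0.048545 + 0.030690 + 0.003255 = 0.144335
Of this, 0.033945 comes from 0.030690 + 0.003255 (the stuck control-rod sensor=true cases).
Hence the posterior is 0.033945/0.144335 ≈ 0.2352.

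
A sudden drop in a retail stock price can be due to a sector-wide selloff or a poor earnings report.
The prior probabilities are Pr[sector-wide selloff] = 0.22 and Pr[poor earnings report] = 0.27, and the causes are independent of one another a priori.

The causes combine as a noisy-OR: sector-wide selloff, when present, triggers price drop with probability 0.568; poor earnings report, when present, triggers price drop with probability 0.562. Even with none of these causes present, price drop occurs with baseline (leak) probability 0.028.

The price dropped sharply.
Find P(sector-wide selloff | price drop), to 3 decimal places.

Under noisy-OR, P(price drop | causes) = 1 − (1−0.028)·∏(1−qᵢ) over the active causes.
For the numerator, keep only sector-wide selloff=true terms: 0.093163 + 0.048475 = 0.141638
The normalizing constant is 0.028×0.78×0.73 + 0.574264×0.78×0.27 + 0.580096×0.22×0.73 + 0.816082×0.22×0.27 = 0.278521
Posterior = 0.141638 / 0.278521 ≈ 0.509

P(sector-wide selloff | price drop) ≈ 0.509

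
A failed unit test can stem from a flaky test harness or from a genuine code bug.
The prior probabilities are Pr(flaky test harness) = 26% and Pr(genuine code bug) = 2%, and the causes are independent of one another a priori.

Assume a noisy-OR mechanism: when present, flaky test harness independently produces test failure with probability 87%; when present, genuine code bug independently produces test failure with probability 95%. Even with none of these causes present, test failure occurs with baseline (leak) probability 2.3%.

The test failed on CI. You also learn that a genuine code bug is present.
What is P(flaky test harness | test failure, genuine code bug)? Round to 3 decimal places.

Under noisy-OR, P(test failure | causes) = 1 − (1−0.023)·∏(1−qᵢ) over the active causes.
Weight on flaky test harness=true, given the evidence: 0.993649·0.26 = 0.258349
Normalizer over all consistent configurations: 0.95115·0.74 + 0.993649·0.26 = 0.962200
P(flaky test harness | test failure, genuine code bug) = 0.258349/0.962200 ≈ 0.268

P(flaky test harness | test failure, genuine code bug) ≈ 0.268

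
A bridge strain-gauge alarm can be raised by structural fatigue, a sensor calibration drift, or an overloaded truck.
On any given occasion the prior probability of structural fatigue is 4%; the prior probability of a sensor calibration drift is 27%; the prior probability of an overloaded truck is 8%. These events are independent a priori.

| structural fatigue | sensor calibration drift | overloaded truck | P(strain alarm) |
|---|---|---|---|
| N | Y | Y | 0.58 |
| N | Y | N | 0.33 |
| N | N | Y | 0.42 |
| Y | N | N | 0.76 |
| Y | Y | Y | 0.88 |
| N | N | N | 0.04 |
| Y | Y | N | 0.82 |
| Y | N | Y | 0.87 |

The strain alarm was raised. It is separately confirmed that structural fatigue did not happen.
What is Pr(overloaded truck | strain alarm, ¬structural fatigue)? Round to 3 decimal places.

Enumerate the 4 (sensor calibration drift, overloaded truck) configurations and weight by the priors:
  P(strain alarm | ¬structural fatigue) = 0.04*0.73*0.92 + 0.42*0.73*0.08 + 0.33*0.27*0.92 + 0.58*0.27*0.08
        = 0.026864 + 0.024528 + 0.081972 + 0.012528 = 0.145892
The terms with overloaded truck present sum to 0.037056, so
  P(overloaded truck | strain alarm, ¬structural fatigue) = 0.037056 / 0.145892 ≈ 0.254

Pr(overloaded truck | strain alarm, ¬structural fatigue) ≈ 0.254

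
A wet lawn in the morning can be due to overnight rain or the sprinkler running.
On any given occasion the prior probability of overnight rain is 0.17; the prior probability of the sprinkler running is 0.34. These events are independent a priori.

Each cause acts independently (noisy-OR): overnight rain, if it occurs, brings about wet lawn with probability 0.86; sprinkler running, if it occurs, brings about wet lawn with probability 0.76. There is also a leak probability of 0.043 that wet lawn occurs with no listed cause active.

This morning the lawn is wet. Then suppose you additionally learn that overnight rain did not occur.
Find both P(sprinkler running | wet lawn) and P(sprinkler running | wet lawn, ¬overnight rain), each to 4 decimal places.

Under noisy-OR, P(wet lawn | causes) = 1 − (1−0.043)·∏(1−qᵢ) over the active causes.
Enumerate the 4 (overnight rain, sprinkler running) configurations and weight by the priors:
  P(wet lawn) = 0.043·0.83·0.66 + 0.77032·0.83·0.34 + 0.86602·0.17·0.66 + 0.967845·0.17·0.34
        = 0.023555 + 0.217384 + 0.097167 + 0.055941 = 0.394047
Keeping only the sprinkler running-present terms gives 0.273325, so
  P(sprinkler running | wet lawn) = 0.273325 / 0.394047 ≈ 0.6936

Now also conditioning on overnight rain≠true:
Numerator (weight on configurations with sprinkler running): 0.77032·0.34 = 0.261909
The normalizing constant is 0.043·0.66 + 0.77032·0.34 = 0.290289
Posterior = 0.261909 / 0.290289 ≈ 0.9022

P(sprinkler running | wet lawn) ≈ 0.6936; P(sprinkler running | wet lawn, ¬overnight rain) ≈ 0.9022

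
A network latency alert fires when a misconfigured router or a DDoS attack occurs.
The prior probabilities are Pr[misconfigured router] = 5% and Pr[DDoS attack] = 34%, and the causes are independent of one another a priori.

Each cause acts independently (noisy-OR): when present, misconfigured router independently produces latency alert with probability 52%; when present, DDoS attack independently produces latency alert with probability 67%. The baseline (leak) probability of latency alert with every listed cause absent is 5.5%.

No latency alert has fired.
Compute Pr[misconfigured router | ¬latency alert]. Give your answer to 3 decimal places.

Pr[misconfigured router | ¬latency alert] ≈ 0.025

Under noisy-OR, P(latency alert | causes) = 1 − (1−0.055)·∏(1−qᵢ) over the active causes.
By total probability over the 4 (misconfigured router, DDoS attack) configurations:
  P(¬latency alert) = 0.945*0.95*0.66 + 0.31185*0.95*0.34 + 0.4536*0.05*0.66 + 0.149688*0.05*0.34
        = 0.592515 + 0.100728 + 0.014969 + 0.002545 = 0.710757
The terms with misconfigured router present sum to 0.017514, so
  P(misconfigured router | ¬latency alert) = 0.017514 / 0.710757 ≈ 0.025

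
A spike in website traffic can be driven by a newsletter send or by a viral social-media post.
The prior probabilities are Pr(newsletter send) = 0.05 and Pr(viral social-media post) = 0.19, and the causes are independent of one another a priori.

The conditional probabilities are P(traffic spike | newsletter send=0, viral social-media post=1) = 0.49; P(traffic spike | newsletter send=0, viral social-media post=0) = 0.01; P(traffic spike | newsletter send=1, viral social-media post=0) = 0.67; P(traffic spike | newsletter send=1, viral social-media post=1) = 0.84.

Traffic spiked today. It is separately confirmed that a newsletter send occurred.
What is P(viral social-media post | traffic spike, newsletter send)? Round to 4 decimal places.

By total probability over both values of viral social-media post:
  P(traffic spike | newsletter send) = 0.67×0.81 + 0.84×0.19
        = 0.542700 + 0.159600 = 0.702300
Keeping only the viral social-media post-present terms gives 0.159600, so
  P(viral social-media post | traffic spike, newsletter send) = 0.159600 / 0.702300 ≈ 0.2273

P(viral social-media post | traffic spike, newsletter send) ≈ 0.2273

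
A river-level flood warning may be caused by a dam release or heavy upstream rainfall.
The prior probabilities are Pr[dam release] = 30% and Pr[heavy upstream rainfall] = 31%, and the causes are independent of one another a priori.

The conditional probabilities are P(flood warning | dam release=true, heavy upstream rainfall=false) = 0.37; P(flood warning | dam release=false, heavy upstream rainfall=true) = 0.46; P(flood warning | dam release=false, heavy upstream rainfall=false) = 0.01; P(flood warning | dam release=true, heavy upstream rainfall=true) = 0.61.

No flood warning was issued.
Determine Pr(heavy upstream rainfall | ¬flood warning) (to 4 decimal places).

Pr(heavy upstream rainfall | ¬flood warning) ≈ 0.2014

P(¬flood warning) = 0.99*0.7*0.69 + 0.54*0.7*0.31 + 0.63*0.3*0.69 + 0.39*0.3*0.31 = 0.478170 + 0.117180 + 0.130410 + 0.036270 = 0.762030
Restricting to configurations with heavy upstream rainfall present: 0.117180 + 0.036270 = 0.153450.
Hence the posterior is 0.153450/0.762030 ≈ 0.2014.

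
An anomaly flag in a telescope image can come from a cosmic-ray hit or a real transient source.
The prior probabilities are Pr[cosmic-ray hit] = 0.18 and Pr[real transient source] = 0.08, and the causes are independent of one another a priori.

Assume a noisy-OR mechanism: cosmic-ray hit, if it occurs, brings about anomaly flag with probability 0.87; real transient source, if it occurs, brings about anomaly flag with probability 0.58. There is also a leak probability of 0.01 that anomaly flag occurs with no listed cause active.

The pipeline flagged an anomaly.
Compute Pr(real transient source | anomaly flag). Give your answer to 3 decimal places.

Pr(real transient source | anomaly flag) ≈ 0.255

Under noisy-OR, P(anomaly flag | causes) = 1 − (1−0.01)·∏(1−qᵢ) over the active causes.
For the numerator, keep only real transient source=true terms: 0.038324 + 0.013622 = 0.051946
Denominator P(anomaly flag): 0.01·0.82·0.92 + 0.5842·0.82·0.08 + 0.8713·0.18·0.92 + 0.945946·0.18·0.08 = 0.203777
P(real transient source | anomaly flag) = 0.051946/0.203777 ≈ 0.255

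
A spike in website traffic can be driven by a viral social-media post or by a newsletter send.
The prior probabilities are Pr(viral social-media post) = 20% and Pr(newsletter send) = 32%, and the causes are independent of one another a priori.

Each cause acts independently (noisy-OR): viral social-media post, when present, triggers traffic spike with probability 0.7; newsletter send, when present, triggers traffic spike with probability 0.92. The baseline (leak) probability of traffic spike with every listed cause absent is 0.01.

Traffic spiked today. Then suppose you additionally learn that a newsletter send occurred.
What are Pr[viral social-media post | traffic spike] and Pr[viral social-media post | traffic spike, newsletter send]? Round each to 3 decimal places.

Pr[viral social-media post | traffic spike] ≈ 0.396; Pr[viral social-media post | traffic spike, newsletter send] ≈ 0.210

Under noisy-OR, P(traffic spike | causes) = 1 − (1−0.01)·∏(1−qᵢ) over the active causes.
Enumerate the 4 (viral social-media post, newsletter send) configurations and weight by the priors:
  P(traffic spike) = 0.01·0.8·0.68 + 0.9208·0.8·0.32 + 0.703·0.2·0.68 + 0.97624·0.2·0.32
        = 0.005440 + 0.235725 + 0.095608 + 0.062479 = 0.399252
The terms with viral social-media post present sum to 0.158087, so
  P(viral social-media post | traffic spike) = 0.158087 / 0.399252 ≈ 0.396

With the extra evidence:
Numerator (weight on configurations with viral social-media post): 0.97624·0.2 = 0.195248
Denominator P(traffic spike | newsletter send): 0.9208·0.8 + 0.97624·0.2 = 0.931888
Posterior = 0.195248 / 0.931888 ≈ 0.210
Conditioning on newsletter send lowers the posterior on viral social-media post: the classic explaining-away effect in a common-effect structure.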